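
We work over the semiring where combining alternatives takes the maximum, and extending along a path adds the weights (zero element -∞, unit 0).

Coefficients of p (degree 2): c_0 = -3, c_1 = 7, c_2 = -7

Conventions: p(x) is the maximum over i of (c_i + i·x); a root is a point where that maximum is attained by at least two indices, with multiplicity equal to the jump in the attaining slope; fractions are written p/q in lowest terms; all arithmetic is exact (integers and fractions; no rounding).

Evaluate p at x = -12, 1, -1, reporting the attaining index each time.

p(-12) = max(-3+0·(-12)=-3, 7+1·(-12)=-5, -7+2·(-12)=-31) = -3 (attained by i=0)
p(1) = max(-3+0·1=-3, 7+1·1=8, -7+2·1=-5) = 8 (attained by i=1)
p(-1) = max(-3+0·(-1)=-3, 7+1·(-1)=6, -7+2·(-1)=-9) = 6 (attained by i=1)
Answer: p(-12) = -3; p(1) = 8; p(-1) = 6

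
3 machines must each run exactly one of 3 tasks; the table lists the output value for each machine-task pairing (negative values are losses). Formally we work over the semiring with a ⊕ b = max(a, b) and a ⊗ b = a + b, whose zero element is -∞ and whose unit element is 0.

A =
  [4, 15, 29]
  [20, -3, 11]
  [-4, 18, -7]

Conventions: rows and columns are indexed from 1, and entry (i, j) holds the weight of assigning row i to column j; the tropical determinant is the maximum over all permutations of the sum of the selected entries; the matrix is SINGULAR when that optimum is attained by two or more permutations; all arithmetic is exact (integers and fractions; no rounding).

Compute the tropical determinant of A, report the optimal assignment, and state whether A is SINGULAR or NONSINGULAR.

σ = (1, 2, 3): 4 + (-3) + (-7) = -6
σ = (1, 3, 2): 4 + 11 + 18 = 33
σ = (2, 1, 3): 15 + 20 + (-7) = 28
σ = (2, 3, 1): 15 + 11 + (-4) = 22
σ = (3, 1, 2): 29 + 20 + 18 = 67
σ = (3, 2, 1): 29 + (-3) + (-4) = 22
Optimal value attained by: σ = (3, 1, 2).
Answer: det⊕(A) = 67; verdict: NONSINGULAR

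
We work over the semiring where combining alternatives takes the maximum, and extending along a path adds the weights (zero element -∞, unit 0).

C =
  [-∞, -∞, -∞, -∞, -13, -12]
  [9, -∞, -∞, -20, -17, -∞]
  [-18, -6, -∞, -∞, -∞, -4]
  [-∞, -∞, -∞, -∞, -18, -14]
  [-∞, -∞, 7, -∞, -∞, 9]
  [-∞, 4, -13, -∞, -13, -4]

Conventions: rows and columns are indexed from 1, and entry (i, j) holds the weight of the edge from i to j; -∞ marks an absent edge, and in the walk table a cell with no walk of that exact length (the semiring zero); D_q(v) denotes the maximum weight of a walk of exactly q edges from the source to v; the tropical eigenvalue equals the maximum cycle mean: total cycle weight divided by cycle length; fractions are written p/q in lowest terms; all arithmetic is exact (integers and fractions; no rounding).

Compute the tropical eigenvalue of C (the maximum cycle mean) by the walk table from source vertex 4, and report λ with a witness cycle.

q=0: [-∞, -∞, -∞, 0, -∞, -∞]
q=1: [-∞, -∞, -∞, -∞, -18, -14]
q=2: [-∞, -10, -11, -∞, -27, -9]
q=3: [-1, -5, -20, -30, -22, -13]
q=4: [4, -9, -15, -25, -14, -13]
q=5: [0, -9, -7, -29, -9, -5]
q=6: [0, -1, -2, -29, -13, 0]
Optimal cycle mean attained by: cycle 1->5->6->2->1, total (-13) + 9 + 4 + 9, length 4.
Answer: λ = 9/4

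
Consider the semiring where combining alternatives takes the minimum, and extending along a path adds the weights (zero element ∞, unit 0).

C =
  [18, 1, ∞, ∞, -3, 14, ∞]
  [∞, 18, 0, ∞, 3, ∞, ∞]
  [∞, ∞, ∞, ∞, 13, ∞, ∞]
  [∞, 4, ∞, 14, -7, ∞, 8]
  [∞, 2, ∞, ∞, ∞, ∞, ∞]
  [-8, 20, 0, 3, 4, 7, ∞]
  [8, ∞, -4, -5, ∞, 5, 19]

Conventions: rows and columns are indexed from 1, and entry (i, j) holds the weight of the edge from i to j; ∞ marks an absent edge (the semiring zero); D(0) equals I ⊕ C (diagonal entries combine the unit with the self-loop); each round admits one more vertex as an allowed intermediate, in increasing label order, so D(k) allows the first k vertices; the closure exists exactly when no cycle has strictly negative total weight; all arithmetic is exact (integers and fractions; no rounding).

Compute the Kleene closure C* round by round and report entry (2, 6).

D(0):
  [0, 1, ∞, ∞, -3, 14, ∞]
  [∞, 0, 0, ∞, 3, ∞, ∞]
  [∞, ∞, 0, ∞, 13, ∞, ∞]
  [∞, 4, ∞, 0, -7, ∞, 8]
  [∞, 2, ∞, ∞, 0, ∞, ∞]
  [-8, 20, 0, 3, 4, 0, ∞]
  [8, ∞, -4, -5, ∞, 5, 0]
D(1):
  [0, 1, ∞, ∞, -3, 14, ∞]
  [∞, 0, 0, ∞, 3, ∞, ∞]
  [∞, ∞, 0, ∞, 13, ∞, ∞]
  [∞, 4, ∞, 0, -7, ∞, 8]
  [∞, 2, ∞, ∞, 0, ∞, ∞]
  [-8, -7, 0, 3, -11, 0, ∞]
  [8, 9, -4, -5, 5, 5, 0]
D(2):
  [0, 1, 1, ∞, -3, 14, ∞]
  [∞, 0, 0, ∞, 3, ∞, ∞]
  [∞, ∞, 0, ∞, 13, ∞, ∞]
  [∞, 4, 4, 0, -7, ∞, 8]
  [∞, 2, 2, ∞, 0, ∞, ∞]
  [-8, -7, -7, 3, -11, 0, ∞]
  [8, 9, -4, -5, 5, 5, 0]
D(3):
  [0, 1, 1, ∞, -3, 14, ∞]
  [∞, 0, 0, ∞, 3, ∞, ∞]
  [∞, ∞, 0, ∞, 13, ∞, ∞]
  [∞, 4, 4, 0, -7, ∞, 8]
  [∞, 2, 2, ∞, 0, ∞, ∞]
  [-8, -7, -7, 3, -11, 0, ∞]
  [8, 9, -4, -5, 5, 5, 0]
D(4):
  [0, 1, 1, ∞, -3, 14, ∞]
  [∞, 0, 0, ∞, 3, ∞, ∞]
  [∞, ∞, 0, ∞, 13, ∞, ∞]
  [∞, 4, 4, 0, -7, ∞, 8]
  [∞, 2, 2, ∞, 0, ∞, ∞]
  [-8, -7, -7, 3, -11, 0, 11]
  [8, -1, -4, -5, -12, 5, 0]
D(5):
  [0, -1, -1, ∞, -3, 14, ∞]
  [∞, 0, 0, ∞, 3, ∞, ∞]
  [∞, 15, 0, ∞, 13, ∞, ∞]
  [∞, -5, -5, 0, -7, ∞, 8]
  [∞, 2, 2, ∞, 0, ∞, ∞]
  [-8, -9, -9, 3, -11, 0, 11]
  [8, -10, -10, -5, -12, 5, 0]
D(6):
  [0, -1, -1, 17, -3, 14, 25]
  [∞, 0, 0, ∞, 3, ∞, ∞]
  [∞, 15, 0, ∞, 13, ∞, ∞]
  [∞, -5, -5, 0, -7, ∞, 8]
  [∞, 2, 2, ∞, 0, ∞, ∞]
  [-8, -9, -9, 3, -11, 0, 11]
  [-3, -10, -10, -5, -12, 5, 0]
D(7):
  [0, -1, -1, 17, -3, 14, 25]
  [∞, 0, 0, ∞, 3, ∞, ∞]
  [∞, 15, 0, ∞, 13, ∞, ∞]
  [5, -5, -5, 0, -7, 13, 8]
  [∞, 2, 2, ∞, 0, ∞, ∞]
  [-8, -9, -9, 3, -11, 0, 11]
  [-3, -10, -10, -5, -12, 5, 0]
Answer: C*[2][6] = ∞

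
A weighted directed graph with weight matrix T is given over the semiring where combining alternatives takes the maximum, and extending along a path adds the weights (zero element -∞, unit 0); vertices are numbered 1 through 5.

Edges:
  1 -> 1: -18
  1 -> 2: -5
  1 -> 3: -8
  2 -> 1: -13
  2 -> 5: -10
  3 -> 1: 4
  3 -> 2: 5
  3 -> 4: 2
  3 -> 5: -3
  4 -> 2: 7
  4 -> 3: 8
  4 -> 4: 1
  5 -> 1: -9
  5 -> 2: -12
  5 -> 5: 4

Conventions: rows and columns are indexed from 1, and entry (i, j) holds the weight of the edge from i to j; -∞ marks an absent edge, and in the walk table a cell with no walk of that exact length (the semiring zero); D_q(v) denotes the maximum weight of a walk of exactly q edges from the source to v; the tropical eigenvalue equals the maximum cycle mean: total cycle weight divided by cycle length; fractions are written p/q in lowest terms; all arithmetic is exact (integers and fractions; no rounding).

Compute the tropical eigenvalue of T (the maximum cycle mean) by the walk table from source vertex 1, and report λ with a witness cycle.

q=0: [0, -∞, -∞, -∞, -∞]
q=1: [-18, -5, -8, -∞, -∞]
q=2: [-4, -3, -26, -6, -11]
q=3: [-16, 1, 2, -5, -7]
q=4: [6, 7, 3, 4, -1]
q=5: [7, 11, 12, 5, 3]
Optimal cycle mean attained by: cycle 3->4->3, total 2 + 8, length 2.
Answer: λ = 5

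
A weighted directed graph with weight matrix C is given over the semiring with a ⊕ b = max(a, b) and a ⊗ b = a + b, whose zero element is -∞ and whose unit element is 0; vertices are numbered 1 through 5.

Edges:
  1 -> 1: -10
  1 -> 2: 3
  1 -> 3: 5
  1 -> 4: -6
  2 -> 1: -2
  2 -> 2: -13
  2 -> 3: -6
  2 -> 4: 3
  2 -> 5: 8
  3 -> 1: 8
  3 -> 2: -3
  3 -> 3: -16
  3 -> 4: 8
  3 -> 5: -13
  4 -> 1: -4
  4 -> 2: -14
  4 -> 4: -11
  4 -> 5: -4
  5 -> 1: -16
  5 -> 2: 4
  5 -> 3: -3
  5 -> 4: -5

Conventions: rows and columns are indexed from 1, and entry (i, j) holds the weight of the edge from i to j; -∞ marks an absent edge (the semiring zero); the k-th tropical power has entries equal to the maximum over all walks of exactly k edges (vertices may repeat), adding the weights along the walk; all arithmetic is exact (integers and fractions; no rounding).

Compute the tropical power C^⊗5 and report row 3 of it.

C^⊗2:
  [13, 2, -3, 13, 11]
  [2, 12, 5, 3, -1]
  [4, 11, 13, 2, 5]
  [-14, 0, 1, -9, -6]
  [5, -6, -2, 7, 12]
C^⊗3:
  [9, 16, 18, 7, 10]
  [13, 5, 7, 15, 20]
  [21, 10, 9, 21, 19]
  [9, -2, -6, 9, 8]
  [6, 16, 10, 7, 3]
C^⊗4:
  [26, 15, 14, 26, 24]
  [15, 24, 18, 15, 13]
  [17, 24, 26, 17, 18]
  [5, 12, 14, 3, 6]
  [18, 9, 11, 19, 24]
C^⊗5:
  [22, 29, 31, 22, 23]
  [26, 18, 20, 27, 32]
  [34, 23, 22, 34, 32]
  [22, 11, 10, 22, 20]
  [19, 28, 23, 19, 17]
Answer: row 3 of C^⊗5 = [34, 23, 22, 34, 32]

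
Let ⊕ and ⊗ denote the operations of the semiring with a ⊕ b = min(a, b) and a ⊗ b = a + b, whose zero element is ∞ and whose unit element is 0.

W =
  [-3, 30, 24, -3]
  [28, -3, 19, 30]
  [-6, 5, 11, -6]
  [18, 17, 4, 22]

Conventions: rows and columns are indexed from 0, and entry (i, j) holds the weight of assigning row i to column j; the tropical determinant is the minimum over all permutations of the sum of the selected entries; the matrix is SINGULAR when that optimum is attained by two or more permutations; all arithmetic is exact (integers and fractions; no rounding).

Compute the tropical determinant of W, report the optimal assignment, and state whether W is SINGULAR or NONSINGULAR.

σ = (0, 1, 2, 3): (-3) + (-3) + 11 + 22 = 27
σ = (0, 1, 3, 2): (-3) + (-3) + (-6) + 4 = -8
σ = (0, 2, 1, 3): (-3) + 19 + 5 + 22 = 43
σ = (0, 2, 3, 1): (-3) + 19 + (-6) + 17 = 27
σ = (0, 3, 1, 2): (-3) + 30 + 5 + 4 = 36
σ = (0, 3, 2, 1): (-3) + 30 + 11 + 17 = 55
σ = (1, 0, 2, 3): 30 + 28 + 11 + 22 = 91
σ = (1, 0, 3, 2): 30 + 28 + (-6) + 4 = 56
σ = (1, 2, 0, 3): 30 + 19 + (-6) + 22 = 65
σ = (1, 2, 3, 0): 30 + 19 + (-6) + 18 = 61
σ = (1, 3, 0, 2): 30 + 30 + (-6) + 4 = 58
σ = (1, 3, 2, 0): 30 + 30 + 11 + 18 = 89
σ = (2, 0, 1, 3): 24 + 28 + 5 + 22 = 79
σ = (2, 0, 3, 1): 24 + 28 + (-6) + 17 = 63
σ = (2, 1, 0, 3): 24 + (-3) + (-6) + 22 = 37
σ = (2, 1, 3, 0): 24 + (-3) + (-6) + 18 = 33
σ = (2, 3, 0, 1): 24 + 30 + (-6) + 17 = 65
σ = (2, 3, 1, 0): 24 + 30 + 5 + 18 = 77
σ = (3, 0, 1, 2): (-3) + 28 + 5 + 4 = 34
σ = (3, 0, 2, 1): (-3) + 28 + 11 + 17 = 53
σ = (3, 1, 0, 2): (-3) + (-3) + (-6) + 4 = -8
σ = (3, 1, 2, 0): (-3) + (-3) + 11 + 18 = 23
σ = (3, 2, 0, 1): (-3) + 19 + (-6) + 17 = 27
σ = (3, 2, 1, 0): (-3) + 19 + 5 + 18 = 39
Optimal value attained by: σ = (0, 1, 3, 2).
Answer: det⊕(W) = -8; verdict: SINGULAR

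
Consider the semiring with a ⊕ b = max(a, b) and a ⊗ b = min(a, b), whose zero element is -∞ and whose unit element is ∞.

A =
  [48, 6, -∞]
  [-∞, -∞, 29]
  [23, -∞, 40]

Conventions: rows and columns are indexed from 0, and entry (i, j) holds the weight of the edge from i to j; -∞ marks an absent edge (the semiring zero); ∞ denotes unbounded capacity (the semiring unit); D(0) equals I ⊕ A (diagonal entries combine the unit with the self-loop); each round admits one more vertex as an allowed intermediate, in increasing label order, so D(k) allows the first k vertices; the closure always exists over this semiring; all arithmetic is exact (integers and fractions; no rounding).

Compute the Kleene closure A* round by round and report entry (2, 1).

D(0):
  [∞, 6, -∞]
  [-∞, ∞, 29]
  [23, -∞, ∞]
D(1):
  [∞, 6, -∞]
  [-∞, ∞, 29]
  [23, 6, ∞]
D(2):
  [∞, 6, 6]
  [-∞, ∞, 29]
  [23, 6, ∞]
D(3):
  [∞, 6, 6]
  [23, ∞, 29]
  [23, 6, ∞]
Answer: A*[2][1] = 6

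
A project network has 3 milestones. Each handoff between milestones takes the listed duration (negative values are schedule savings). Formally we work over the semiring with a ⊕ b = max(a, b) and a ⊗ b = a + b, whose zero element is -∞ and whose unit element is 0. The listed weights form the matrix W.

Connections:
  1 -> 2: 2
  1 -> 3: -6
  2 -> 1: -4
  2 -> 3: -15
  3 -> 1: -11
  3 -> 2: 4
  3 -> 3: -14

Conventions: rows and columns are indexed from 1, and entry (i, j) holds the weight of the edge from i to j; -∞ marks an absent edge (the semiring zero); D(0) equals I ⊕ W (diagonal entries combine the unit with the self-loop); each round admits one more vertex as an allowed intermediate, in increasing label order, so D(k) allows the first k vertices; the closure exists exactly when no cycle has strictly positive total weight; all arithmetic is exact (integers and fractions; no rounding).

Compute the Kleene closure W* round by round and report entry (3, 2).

D(0):
  [0, 2, -6]
  [-4, 0, -15]
  [-11, 4, 0]
D(1):
  [0, 2, -6]
  [-4, 0, -10]
  [-11, 4, 0]
D(2):
  [0, 2, -6]
  [-4, 0, -10]
  [0, 4, 0]
D(3):
  [0, 2, -6]
  [-4, 0, -10]
  [0, 4, 0]
Answer: W*[3][2] = 4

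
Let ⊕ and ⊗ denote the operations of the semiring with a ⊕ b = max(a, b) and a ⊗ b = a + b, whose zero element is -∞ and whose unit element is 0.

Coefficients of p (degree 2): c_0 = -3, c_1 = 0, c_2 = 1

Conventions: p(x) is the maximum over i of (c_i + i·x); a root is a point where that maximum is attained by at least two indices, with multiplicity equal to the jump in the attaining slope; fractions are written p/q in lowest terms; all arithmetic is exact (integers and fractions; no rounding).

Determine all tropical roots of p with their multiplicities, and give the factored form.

hull edge (i=0, c=-3) to (i=1, c=0): slope 3, span 1
hull edge (i=1, c=0) to (i=2, c=1): slope 1, span 1
Factored form: p(x) = 1 ⊗ (x ⊕ (-3)) ⊗ (x ⊕ (-1))
Answer: roots = -3 (mult 1), -1 (mult 1)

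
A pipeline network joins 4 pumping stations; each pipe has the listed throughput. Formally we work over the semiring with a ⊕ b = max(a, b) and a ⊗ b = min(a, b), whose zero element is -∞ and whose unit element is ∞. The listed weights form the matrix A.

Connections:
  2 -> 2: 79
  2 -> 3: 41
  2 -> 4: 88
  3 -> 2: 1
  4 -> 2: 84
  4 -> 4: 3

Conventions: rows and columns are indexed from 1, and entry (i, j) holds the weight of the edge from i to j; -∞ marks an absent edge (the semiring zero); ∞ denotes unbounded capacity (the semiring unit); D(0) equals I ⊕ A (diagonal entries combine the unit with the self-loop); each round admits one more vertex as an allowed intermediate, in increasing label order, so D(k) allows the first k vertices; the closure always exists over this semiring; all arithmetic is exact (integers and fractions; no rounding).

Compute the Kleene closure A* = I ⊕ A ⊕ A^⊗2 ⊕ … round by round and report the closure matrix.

D(0):
  [∞, -∞, -∞, -∞]
  [-∞, ∞, 41, 88]
  [-∞, 1, ∞, -∞]
  [-∞, 84, -∞, ∞]
D(1):
  [∞, -∞, -∞, -∞]
  [-∞, ∞, 41, 88]
  [-∞, 1, ∞, -∞]
  [-∞, 84, -∞, ∞]
D(2):
  [∞, -∞, -∞, -∞]
  [-∞, ∞, 41, 88]
  [-∞, 1, ∞, 1]
  [-∞, 84, 41, ∞]
D(3):
  [∞, -∞, -∞, -∞]
  [-∞, ∞, 41, 88]
  [-∞, 1, ∞, 1]
  [-∞, 84, 41, ∞]
D(4):
  [∞, -∞, -∞, -∞]
  [-∞, ∞, 41, 88]
  [-∞, 1, ∞, 1]
  [-∞, 84, 41, ∞]
Answer: A* = [[∞, -∞, -∞, -∞], [-∞, ∞, 41, 88], [-∞, 1, ∞, 1], [-∞, 84, 41, ∞]]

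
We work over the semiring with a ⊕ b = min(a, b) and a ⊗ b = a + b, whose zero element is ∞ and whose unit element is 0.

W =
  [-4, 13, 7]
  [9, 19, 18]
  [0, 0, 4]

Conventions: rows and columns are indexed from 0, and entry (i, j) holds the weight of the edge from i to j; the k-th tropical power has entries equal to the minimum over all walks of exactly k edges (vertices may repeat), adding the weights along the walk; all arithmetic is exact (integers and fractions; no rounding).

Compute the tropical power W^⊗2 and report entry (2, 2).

W^⊗2:
  [-8, 7, 3]
  [5, 18, 16]
  [-4, 4, 7]
Key observation: the optimum is the walk 2->0->2, with weight 0 + 7 = 7.
Optimal value attained by: walk 2->0->2.
Answer: (W^⊗2)[2][2] = 7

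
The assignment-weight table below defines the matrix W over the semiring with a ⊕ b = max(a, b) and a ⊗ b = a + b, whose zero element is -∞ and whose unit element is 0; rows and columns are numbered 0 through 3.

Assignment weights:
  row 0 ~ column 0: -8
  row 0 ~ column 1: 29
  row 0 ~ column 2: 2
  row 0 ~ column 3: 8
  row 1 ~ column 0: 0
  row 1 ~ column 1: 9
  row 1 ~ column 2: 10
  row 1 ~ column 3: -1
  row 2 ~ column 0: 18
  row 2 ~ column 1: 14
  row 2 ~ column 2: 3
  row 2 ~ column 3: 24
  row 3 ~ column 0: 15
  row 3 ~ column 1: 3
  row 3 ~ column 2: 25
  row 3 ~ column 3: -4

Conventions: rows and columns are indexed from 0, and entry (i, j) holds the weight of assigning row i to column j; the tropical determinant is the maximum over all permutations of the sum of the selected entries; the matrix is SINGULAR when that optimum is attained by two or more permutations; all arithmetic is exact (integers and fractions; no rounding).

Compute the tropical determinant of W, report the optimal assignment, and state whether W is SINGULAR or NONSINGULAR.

σ = (0, 1, 2, 3): (-8) + 9 + 3 + (-4) = 0
σ = (0, 1, 3, 2): (-8) + 9 + 24 + 25 = 50
σ = (0, 2, 1, 3): (-8) + 10 + 14 + (-4) = 12
σ = (0, 2, 3, 1): (-8) + 10 + 24 + 3 = 29
σ = (0, 3, 1, 2): (-8) + (-1) + 14 + 25 = 30
σ = (0, 3, 2, 1): (-8) + (-1) + 3 + 3 = -3
σ = (1, 0, 2, 3): 29 + 0 + 3 + (-4) = 28
σ = (1, 0, 3, 2): 29 + 0 + 24 + 25 = 78
σ = (1, 2, 0, 3): 29 + 10 + 18 + (-4) = 53
σ = (1, 2, 3, 0): 29 + 10 + 24 + 15 = 78
σ = (1, 3, 0, 2): 29 + (-1) + 18 + 25 = 71
σ = (1, 3, 2, 0): 29 + (-1) + 3 + 15 = 46
σ = (2, 0, 1, 3): 2 + 0 + 14 + (-4) = 12
σ = (2, 0, 3, 1): 2 + 0 + 24 + 3 = 29
σ = (2, 1, 0, 3): 2 + 9 + 18 + (-4) = 25
σ = (2, 1, 3, 0): 2 + 9 + 24 + 15 = 50
σ = (2, 3, 0, 1): 2 + (-1) + 18 + 3 = 22
σ = (2, 3, 1, 0): 2 + (-1) + 14 + 15 = 30
σ = (3, 0, 1, 2): 8 + 0 + 14 + 25 = 47
σ = (3, 0, 2, 1): 8 + 0 + 3 + 3 = 14
σ = (3, 1, 0, 2): 8 + 9 + 18 + 25 = 60
σ = (3, 1, 2, 0): 8 + 9 + 3 + 15 = 35
σ = (3, 2, 0, 1): 8 + 10 + 18 + 3 = 39
σ = (3, 2, 1, 0): 8 + 10 + 14 + 15 = 47
Optimal value attained by: σ = (1, 0, 3, 2).
Answer: det⊕(W) = 78; verdict: SINGULAR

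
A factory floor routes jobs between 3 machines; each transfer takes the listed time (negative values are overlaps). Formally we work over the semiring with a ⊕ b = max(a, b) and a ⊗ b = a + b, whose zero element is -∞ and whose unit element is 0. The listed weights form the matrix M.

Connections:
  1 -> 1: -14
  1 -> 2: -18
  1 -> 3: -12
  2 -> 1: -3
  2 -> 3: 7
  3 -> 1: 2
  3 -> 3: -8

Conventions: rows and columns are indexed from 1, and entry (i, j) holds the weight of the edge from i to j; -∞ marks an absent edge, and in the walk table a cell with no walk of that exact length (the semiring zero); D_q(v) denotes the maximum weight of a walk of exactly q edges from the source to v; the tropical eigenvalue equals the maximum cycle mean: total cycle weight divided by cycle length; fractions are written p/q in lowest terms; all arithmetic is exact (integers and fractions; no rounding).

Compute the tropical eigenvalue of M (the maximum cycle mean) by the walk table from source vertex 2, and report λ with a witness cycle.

q=0: [-∞, 0, -∞]
q=1: [-3, -∞, 7]
q=2: [9, -21, -1]
q=3: [1, -9, -3]
Optimal cycle mean attained by: cycle 1->2->3->1, total (-18) + 7 + 2, length 3.
Answer: λ = -3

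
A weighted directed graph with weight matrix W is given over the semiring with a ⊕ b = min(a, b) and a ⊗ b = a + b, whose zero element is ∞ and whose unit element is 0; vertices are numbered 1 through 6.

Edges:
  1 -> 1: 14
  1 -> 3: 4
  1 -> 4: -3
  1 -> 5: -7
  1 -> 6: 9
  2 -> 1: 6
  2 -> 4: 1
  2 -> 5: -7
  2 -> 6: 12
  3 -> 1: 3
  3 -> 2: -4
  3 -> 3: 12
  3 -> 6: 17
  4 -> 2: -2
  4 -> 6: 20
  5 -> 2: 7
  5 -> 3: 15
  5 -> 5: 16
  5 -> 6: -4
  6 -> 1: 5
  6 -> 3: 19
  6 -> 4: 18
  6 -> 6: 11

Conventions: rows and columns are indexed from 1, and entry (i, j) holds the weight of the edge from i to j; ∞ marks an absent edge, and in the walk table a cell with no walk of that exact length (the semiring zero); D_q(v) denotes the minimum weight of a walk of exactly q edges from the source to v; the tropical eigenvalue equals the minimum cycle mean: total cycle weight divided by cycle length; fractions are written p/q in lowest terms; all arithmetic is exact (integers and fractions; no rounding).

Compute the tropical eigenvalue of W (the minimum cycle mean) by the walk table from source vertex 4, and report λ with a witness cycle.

q=0: [∞, ∞, ∞, 0, ∞, ∞]
q=1: [∞, -2, ∞, ∞, ∞, 20]
q=2: [4, ∞, 39, -1, -9, 10]
q=3: [15, -3, 6, 1, -3, -13]
q=4: [-8, -1, 6, -2, -10, -7]
q=5: [-2, -4, -4, -11, -15, -14]
q=6: [-9, -13, 0, -5, -11, -19]
Optimal cycle mean attained by: cycle 1->4->2->5->6->1, total (-3) + (-2) + (-7) + (-4) + 5, length 5.
Answer: λ = -11/5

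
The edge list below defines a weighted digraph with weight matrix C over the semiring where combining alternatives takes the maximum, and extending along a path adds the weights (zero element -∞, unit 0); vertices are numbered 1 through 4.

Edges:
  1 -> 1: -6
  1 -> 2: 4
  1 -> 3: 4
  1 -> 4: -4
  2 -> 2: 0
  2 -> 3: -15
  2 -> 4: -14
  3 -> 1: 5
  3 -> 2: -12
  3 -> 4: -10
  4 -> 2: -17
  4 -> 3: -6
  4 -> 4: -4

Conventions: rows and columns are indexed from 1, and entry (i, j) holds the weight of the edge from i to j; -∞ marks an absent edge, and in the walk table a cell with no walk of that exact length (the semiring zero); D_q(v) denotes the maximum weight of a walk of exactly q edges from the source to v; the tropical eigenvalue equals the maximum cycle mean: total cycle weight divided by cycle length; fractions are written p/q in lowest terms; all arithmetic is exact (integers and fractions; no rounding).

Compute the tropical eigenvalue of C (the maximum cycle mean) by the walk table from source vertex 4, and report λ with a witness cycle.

q=0: [-∞, -∞, -∞, 0]
q=1: [-∞, -17, -6, -4]
q=2: [-1, -17, -10, -8]
q=3: [-5, 3, 3, -5]
q=4: [8, 3, -1, -7]
Optimal cycle mean attained by: cycle 1->3->1, total 4 + 5, length 2.
Answer: λ = 9/2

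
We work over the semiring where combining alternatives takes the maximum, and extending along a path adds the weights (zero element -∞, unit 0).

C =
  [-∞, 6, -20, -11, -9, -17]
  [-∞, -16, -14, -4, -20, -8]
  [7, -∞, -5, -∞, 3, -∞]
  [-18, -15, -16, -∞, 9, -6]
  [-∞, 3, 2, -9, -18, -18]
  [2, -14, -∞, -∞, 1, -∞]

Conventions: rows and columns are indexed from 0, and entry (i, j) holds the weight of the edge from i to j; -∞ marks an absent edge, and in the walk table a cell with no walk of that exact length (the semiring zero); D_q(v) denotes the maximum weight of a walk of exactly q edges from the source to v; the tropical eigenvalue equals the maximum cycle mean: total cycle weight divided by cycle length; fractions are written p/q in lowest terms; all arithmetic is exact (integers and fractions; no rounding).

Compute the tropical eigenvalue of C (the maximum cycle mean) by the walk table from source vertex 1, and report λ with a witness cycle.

q=0: [-∞, 0, -∞, -∞, -∞, -∞]
q=1: [-∞, -16, -14, -4, -20, -8]
q=2: [-6, -17, -18, -20, 5, -10]
q=3: [-8, 8, 7, -4, -9, -13]
q=4: [14, -2, 2, 4, 10, 0]
q=5: [9, 20, 12, 3, 13, -2]
q=6: [19, 16, 15, 16, 15, 12]
Optimal cycle mean attained by: cycle 0->1->3->4->2->0, total 6 + (-4) + 9 + 2 + 7, length 5.
Answer: λ = 4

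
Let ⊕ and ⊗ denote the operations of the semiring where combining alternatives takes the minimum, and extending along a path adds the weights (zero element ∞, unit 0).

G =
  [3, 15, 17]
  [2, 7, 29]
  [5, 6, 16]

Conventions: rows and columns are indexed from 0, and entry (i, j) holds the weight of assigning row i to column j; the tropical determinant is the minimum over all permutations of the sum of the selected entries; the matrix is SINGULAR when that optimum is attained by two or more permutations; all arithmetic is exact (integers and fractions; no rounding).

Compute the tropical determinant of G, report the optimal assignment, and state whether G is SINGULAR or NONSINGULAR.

σ = (0, 1, 2): 3 + 7 + 16 = 26
σ = (0, 2, 1): 3 + 29 + 6 = 38
σ = (1, 0, 2): 15 + 2 + 16 = 33
σ = (1, 2, 0): 15 + 29 + 5 = 49
σ = (2, 0, 1): 17 + 2 + 6 = 25
σ = (2, 1, 0): 17 + 7 + 5 = 29
Optimal value attained by: σ = (2, 0, 1).
Answer: det⊕(G) = 25; verdict: NONSINGULAR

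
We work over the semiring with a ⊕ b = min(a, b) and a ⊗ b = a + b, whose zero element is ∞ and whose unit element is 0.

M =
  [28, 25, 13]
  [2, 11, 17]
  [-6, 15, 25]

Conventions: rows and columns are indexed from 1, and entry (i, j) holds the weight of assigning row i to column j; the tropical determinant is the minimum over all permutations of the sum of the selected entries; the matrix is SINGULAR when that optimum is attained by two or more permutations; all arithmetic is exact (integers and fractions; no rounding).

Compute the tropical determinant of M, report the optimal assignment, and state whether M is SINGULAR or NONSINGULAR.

σ = (1, 2, 3): 28 + 11 + 25 = 64
σ = (1, 3, 2): 28 + 17 + 15 = 60
σ = (2, 1, 3): 25 + 2 + 25 = 52
σ = (2, 3, 1): 25 + 17 + (-6) = 36
σ = (3, 1, 2): 13 + 2 + 15 = 30
σ = (3, 2, 1): 13 + 11 + (-6) = 18
Optimal value attained by: σ = (3, 2, 1).
Answer: det⊕(M) = 18; verdict: NONSINGULAR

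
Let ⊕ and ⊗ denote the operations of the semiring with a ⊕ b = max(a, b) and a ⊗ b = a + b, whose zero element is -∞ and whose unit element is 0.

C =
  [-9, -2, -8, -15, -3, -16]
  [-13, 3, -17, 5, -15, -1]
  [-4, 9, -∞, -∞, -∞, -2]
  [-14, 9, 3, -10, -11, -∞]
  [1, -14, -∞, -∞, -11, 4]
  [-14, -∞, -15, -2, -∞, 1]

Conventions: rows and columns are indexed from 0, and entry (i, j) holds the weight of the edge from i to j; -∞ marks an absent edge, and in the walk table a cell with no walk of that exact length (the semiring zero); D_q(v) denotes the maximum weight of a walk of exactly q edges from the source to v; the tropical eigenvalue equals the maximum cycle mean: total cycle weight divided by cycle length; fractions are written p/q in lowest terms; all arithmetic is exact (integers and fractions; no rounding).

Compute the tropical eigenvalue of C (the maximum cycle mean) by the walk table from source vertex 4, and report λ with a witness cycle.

q=0: [-∞, -∞, -∞, -∞, 0, -∞]
q=1: [1, -14, -∞, -∞, -11, 4]
q=2: [-8, -1, -7, 2, -2, 5]
q=3: [-1, 11, 5, 4, -9, 6]
q=4: [1, 14, 7, 16, -4, 10]
q=5: [3, 25, 19, 19, 5, 13]
q=6: [15, 28, 22, 30, 10, 24]
Optimal cycle mean attained by: cycle 1->3->1, total 5 + 9, length 2.
Answer: λ = 7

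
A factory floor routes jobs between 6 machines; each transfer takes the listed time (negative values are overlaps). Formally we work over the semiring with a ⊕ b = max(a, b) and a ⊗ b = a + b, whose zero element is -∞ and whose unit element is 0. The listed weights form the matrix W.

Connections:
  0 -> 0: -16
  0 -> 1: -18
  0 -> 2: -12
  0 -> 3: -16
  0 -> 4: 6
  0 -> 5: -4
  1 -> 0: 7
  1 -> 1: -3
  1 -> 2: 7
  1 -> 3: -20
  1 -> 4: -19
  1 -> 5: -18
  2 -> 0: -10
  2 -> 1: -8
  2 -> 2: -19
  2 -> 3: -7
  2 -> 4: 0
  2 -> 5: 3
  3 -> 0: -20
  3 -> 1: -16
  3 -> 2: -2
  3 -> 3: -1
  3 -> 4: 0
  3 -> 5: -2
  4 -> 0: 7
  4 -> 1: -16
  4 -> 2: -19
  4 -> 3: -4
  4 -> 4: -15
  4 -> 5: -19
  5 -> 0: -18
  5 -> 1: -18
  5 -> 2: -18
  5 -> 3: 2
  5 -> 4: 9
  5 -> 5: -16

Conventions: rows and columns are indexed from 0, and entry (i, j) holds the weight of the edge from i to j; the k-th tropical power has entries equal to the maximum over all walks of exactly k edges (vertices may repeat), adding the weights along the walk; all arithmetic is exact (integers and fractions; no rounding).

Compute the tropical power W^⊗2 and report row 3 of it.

W^⊗2:
  [13, -10, -11, 2, 5, -9]
  [4, -1, 4, 0, 13, 10]
  [7, -11, -1, 5, 12, -9]
  [7, -10, -3, 0, 7, 1]
  [-8, -11, -5, -5, 13, 3]
  [16, -7, 0, 5, 2, 0]
Answer: row 3 of W^⊗2 = [7, -10, -3, 0, 7, 1]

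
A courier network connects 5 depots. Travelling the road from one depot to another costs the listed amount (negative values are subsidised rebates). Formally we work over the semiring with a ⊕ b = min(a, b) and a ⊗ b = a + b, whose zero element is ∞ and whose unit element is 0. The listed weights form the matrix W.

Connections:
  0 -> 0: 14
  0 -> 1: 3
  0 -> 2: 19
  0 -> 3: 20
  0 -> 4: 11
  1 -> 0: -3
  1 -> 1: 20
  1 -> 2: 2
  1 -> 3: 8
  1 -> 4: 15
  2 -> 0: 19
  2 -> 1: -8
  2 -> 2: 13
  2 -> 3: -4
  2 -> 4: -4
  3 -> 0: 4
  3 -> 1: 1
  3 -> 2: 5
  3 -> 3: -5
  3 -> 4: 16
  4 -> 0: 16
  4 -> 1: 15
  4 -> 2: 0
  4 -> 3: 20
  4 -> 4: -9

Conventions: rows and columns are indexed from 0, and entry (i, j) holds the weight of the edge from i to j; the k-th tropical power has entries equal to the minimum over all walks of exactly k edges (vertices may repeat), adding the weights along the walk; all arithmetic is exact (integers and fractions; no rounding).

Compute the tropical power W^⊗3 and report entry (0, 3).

W^⊗2:
  [0, 11, 5, 11, 2]
  [11, -6, 13, -2, -2]
  [-11, -3, -6, -9, -13]
  [-2, -4, 0, -10, 1]
  [7, -8, -9, -4, -18]
W^⊗3:
  [8, -3, 2, 1, -7]
  [-9, -1, -4, -7, -11]
  [-6, -14, -13, -14, -22]
  [-7, -9, -5, -15, -8]
  [-11, -17, -18, -13, -27]
Key observation: the optimum is the walk 0->1->2->3, with weight 3 + 2 + (-4) = 1.
Optimal value attained by: walk 0->1->2->3.
Answer: (W^⊗3)[0][3] = 1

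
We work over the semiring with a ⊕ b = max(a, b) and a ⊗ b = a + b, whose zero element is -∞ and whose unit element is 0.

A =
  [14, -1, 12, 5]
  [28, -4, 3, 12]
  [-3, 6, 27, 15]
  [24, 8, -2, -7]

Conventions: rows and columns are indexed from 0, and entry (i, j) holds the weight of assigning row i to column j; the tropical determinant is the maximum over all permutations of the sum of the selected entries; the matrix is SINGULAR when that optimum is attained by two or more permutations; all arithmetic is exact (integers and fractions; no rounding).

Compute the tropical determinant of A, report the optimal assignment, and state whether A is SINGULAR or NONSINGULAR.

σ = (0, 1, 2, 3): 14 + (-4) + 27 + (-7) = 30
σ = (0, 1, 3, 2): 14 + (-4) + 15 + (-2) = 23
σ = (0, 2, 1, 3): 14 + 3 + 6 + (-7) = 16
σ = (0, 2, 3, 1): 14 + 3 + 15 + 8 = 40
σ = (0, 3, 1, 2): 14 + 12 + 6 + (-2) = 30
σ = (0, 3, 2, 1): 14 + 12 + 27 + 8 = 61
σ = (1, 0, 2, 3): (-1) + 28 + 27 + (-7) = 47
σ = (1, 0, 3, 2): (-1) + 28 + 15 + (-2) = 40
σ = (1, 2, 0, 3): (-1) + 3 + (-3) + (-7) = -8
σ = (1, 2, 3, 0): (-1) + 3 + 15 + 24 = 41
σ = (1, 3, 0, 2): (-1) + 12 + (-3) + (-2) = 6
σ = (1, 3, 2, 0): (-1) + 12 + 27 + 24 = 62
σ = (2, 0, 1, 3): 12 + 28 + 6 + (-7) = 39
σ = (2, 0, 3, 1): 12 + 28 + 15 + 8 = 63
σ = (2, 1, 0, 3): 12 + (-4) + (-3) + (-7) = -2
σ = (2, 1, 3, 0): 12 + (-4) + 15 + 24 = 47
σ = (2, 3, 0, 1): 12 + 12 + (-3) + 8 = 29
σ = (2, 3, 1, 0): 12 + 12 + 6 + 24 = 54
σ = (3, 0, 1, 2): 5 + 28 + 6 + (-2) = 37
σ = (3, 0, 2, 1): 5 + 28 + 27 + 8 = 68
σ = (3, 1, 0, 2): 5 + (-4) + (-3) + (-2) = -4
σ = (3, 1, 2, 0): 5 + (-4) + 27 + 24 = 52
σ = (3, 2, 0, 1): 5 + 3 + (-3) + 8 = 13
σ = (3, 2, 1, 0): 5 + 3 + 6 + 24 = 38
Optimal value attained by: σ = (3, 0, 2, 1).
Answer: det⊕(A) = 68; verdict: NONSINGULAR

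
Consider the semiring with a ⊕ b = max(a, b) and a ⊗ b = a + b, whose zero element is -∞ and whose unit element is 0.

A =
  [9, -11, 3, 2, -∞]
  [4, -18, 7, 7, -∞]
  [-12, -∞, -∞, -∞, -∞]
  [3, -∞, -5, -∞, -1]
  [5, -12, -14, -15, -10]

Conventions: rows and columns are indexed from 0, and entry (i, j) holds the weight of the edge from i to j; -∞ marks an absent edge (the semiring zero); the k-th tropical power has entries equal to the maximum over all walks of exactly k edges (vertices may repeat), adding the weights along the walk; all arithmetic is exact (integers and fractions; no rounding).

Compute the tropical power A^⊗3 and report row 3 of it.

A^⊗2:
  [18, -2, 12, 11, 1]
  [13, -7, 7, 6, 6]
  [-3, -23, -9, -10, -∞]
  [12, -8, 6, 5, -11]
  [14, -6, 8, 7, -16]
A^⊗3:
  [27, 7, 21, 20, 10]
  [22, 2, 16, 15, 5]
  [6, -14, 0, -1, -11]
  [21, 1, 15, 14, 4]
  [23, 3, 17, 16, 6]
Answer: row 3 of A^⊗3 = [21, 1, 15, 14, 4]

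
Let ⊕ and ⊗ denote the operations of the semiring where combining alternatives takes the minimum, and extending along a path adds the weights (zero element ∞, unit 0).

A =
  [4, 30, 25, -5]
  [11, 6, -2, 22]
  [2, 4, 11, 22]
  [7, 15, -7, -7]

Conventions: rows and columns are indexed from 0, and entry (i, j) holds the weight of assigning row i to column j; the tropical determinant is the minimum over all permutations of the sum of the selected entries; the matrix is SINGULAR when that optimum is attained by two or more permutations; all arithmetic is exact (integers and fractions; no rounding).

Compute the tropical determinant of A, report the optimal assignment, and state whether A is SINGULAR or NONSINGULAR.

σ = (0, 1, 2, 3): 4 + 6 + 11 + (-7) = 14
σ = (0, 1, 3, 2): 4 + 6 + 22 + (-7) = 25
σ = (0, 2, 1, 3): 4 + (-2) + 4 + (-7) = -1
σ = (0, 2, 3, 1): 4 + (-2) + 22 + 15 = 39
σ = (0, 3, 1, 2): 4 + 22 + 4 + (-7) = 23
σ = (0, 3, 2, 1): 4 + 22 + 11 + 15 = 52
σ = (1, 0, 2, 3): 30 + 11 + 11 + (-7) = 45
σ = (1, 0, 3, 2): 30 + 11 + 22 + (-7) = 56
σ = (1, 2, 0, 3): 30 + (-2) + 2 + (-7) = 23
σ = (1, 2, 3, 0): 30 + (-2) + 22 + 7 = 57
σ = (1, 3, 0, 2): 30 + 22 + 2 + (-7) = 47
σ = (1, 3, 2, 0): 30 + 22 + 11 + 7 = 70
σ = (2, 0, 1, 3): 25 + 11 + 4 + (-7) = 33
σ = (2, 0, 3, 1): 25 + 11 + 22 + 15 = 73
σ = (2, 1, 0, 3): 25 + 6 + 2 + (-7) = 26
σ = (2, 1, 3, 0): 25 + 6 + 22 + 7 = 60
σ = (2, 3, 0, 1): 25 + 22 + 2 + 15 = 64
σ = (2, 3, 1, 0): 25 + 22 + 4 + 7 = 58
σ = (3, 0, 1, 2): (-5) + 11 + 4 + (-7) = 3
σ = (3, 0, 2, 1): (-5) + 11 + 11 + 15 = 32
σ = (3, 1, 0, 2): (-5) + 6 + 2 + (-7) = -4
σ = (3, 1, 2, 0): (-5) + 6 + 11 + 7 = 19
σ = (3, 2, 0, 1): (-5) + (-2) + 2 + 15 = 10
σ = (3, 2, 1, 0): (-5) + (-2) + 4 + 7 = 4
Optimal value attained by: σ = (3, 1, 0, 2).
Answer: det⊕(A) = -4; verdict: NONSINGULAR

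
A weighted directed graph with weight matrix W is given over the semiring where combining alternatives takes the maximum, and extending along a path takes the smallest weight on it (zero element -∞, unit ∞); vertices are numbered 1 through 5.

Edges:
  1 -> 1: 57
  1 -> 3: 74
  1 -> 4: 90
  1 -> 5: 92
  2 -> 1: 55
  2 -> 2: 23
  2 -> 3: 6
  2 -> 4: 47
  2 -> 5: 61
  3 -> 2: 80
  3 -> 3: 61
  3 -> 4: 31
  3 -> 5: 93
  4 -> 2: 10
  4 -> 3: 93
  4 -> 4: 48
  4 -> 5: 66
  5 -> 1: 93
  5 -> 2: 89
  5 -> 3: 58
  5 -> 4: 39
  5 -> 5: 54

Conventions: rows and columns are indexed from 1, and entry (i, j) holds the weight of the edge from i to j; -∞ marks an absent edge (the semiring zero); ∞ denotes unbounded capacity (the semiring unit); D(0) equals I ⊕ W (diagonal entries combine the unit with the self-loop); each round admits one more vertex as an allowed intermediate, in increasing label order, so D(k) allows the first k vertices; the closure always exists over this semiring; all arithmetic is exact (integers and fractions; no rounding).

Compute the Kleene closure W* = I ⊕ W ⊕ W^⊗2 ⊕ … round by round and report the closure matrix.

D(0):
  [∞, -∞, 74, 90, 92]
  [55, ∞, 6, 47, 61]
  [-∞, 80, ∞, 31, 93]
  [-∞, 10, 93, ∞, 66]
  [93, 89, 58, 39, ∞]
D(1):
  [∞, -∞, 74, 90, 92]
  [55, ∞, 55, 55, 61]
  [-∞, 80, ∞, 31, 93]
  [-∞, 10, 93, ∞, 66]
  [93, 89, 74, 90, ∞]
D(2):
  [∞, -∞, 74, 90, 92]
  [55, ∞, 55, 55, 61]
  [55, 80, ∞, 55, 93]
  [10, 10, 93, ∞, 66]
  [93, 89, 74, 90, ∞]
D(3):
  [∞, 74, 74, 90, 92]
  [55, ∞, 55, 55, 61]
  [55, 80, ∞, 55, 93]
  [55, 80, 93, ∞, 93]
  [93, 89, 74, 90, ∞]
D(4):
  [∞, 80, 90, 90, 92]
  [55, ∞, 55, 55, 61]
  [55, 80, ∞, 55, 93]
  [55, 80, 93, ∞, 93]
  [93, 89, 90, 90, ∞]
D(5):
  [∞, 89, 90, 90, 92]
  [61, ∞, 61, 61, 61]
  [93, 89, ∞, 90, 93]
  [93, 89, 93, ∞, 93]
  [93, 89, 90, 90, ∞]
Answer: W* = [[∞, 89, 90, 90, 92], [61, ∞, 61, 61, 61], [93, 89, ∞, 90, 93], [93, 89, 93, ∞, 93], [93, 89, 90, 90, ∞]]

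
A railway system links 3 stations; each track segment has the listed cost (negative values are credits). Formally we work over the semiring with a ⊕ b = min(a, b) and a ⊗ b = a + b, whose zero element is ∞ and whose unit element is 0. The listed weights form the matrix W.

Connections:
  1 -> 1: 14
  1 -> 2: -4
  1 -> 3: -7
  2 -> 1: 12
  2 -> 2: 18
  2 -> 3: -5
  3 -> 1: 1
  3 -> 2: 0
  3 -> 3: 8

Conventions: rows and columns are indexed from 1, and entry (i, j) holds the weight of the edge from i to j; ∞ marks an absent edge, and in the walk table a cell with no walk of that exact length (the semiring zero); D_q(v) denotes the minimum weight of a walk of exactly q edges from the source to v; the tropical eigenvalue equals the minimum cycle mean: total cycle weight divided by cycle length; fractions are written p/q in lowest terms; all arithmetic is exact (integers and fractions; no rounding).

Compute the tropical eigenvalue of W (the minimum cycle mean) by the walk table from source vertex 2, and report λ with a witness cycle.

q=0: [∞, 0, ∞]
q=1: [12, 18, -5]
q=2: [-4, -5, 3]
q=3: [4, -8, -11]
Optimal cycle mean attained by: cycle 1->3->1, total (-7) + 1, length 2.
Answer: λ = -3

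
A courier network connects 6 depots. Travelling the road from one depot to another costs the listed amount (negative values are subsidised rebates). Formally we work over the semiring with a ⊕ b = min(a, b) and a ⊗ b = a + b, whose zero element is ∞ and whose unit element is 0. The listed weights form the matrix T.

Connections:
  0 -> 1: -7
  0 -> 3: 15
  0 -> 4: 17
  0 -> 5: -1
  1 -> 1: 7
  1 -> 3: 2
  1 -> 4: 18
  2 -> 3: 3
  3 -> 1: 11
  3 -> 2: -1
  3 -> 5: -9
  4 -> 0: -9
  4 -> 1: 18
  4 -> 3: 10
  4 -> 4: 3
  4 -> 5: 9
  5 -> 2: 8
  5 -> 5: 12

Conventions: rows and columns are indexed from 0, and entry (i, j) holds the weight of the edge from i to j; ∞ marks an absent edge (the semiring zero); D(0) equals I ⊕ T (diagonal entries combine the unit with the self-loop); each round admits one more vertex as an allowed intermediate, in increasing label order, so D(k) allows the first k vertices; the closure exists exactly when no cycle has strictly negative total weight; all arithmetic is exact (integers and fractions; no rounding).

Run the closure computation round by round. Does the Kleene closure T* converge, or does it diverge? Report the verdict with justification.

D(0):
  [0, -7, ∞, 15, 17, -1]
  [∞, 0, ∞, 2, 18, ∞]
  [∞, ∞, 0, 3, ∞, ∞]
  [∞, 11, -1, 0, ∞, -9]
  [-9, 18, ∞, 10, 0, 9]
  [∞, ∞, 8, ∞, ∞, 0]
D(1):
  [0, -7, ∞, 15, 17, -1]
  [∞, 0, ∞, 2, 18, ∞]
  [∞, ∞, 0, 3, ∞, ∞]
  [∞, 11, -1, 0, ∞, -9]
  [-9, -16, ∞, 6, 0, -10]
  [∞, ∞, 8, ∞, ∞, 0]
D(2):
  [0, -7, ∞, -5, 11, -1]
  [∞, 0, ∞, 2, 18, ∞]
  [∞, ∞, 0, 3, ∞, ∞]
  [∞, 11, -1, 0, 29, -9]
  [-9, -16, ∞, -14, 0, -10]
  [∞, ∞, 8, ∞, ∞, 0]
D(3):
  [0, -7, ∞, -5, 11, -1]
  [∞, 0, ∞, 2, 18, ∞]
  [∞, ∞, 0, 3, ∞, ∞]
  [∞, 11, -1, 0, 29, -9]
  [-9, -16, ∞, -14, 0, -10]
  [∞, ∞, 8, 11, ∞, 0]
D(4):
  [0, -7, -6, -5, 11, -14]
  [∞, 0, 1, 2, 18, -7]
  [∞, 14, 0, 3, 32, -6]
  [∞, 11, -1, 0, 29, -9]
  [-9, -16, -15, -14, 0, -23]
  [∞, 22, 8, 11, 40, 0]
D(5):
  [0, -7, -6, -5, 11, -14]
  [9, 0, 1, 2, 18, -7]
  [23, 14, 0, 3, 32, -6]
  [20, 11, -1, 0, 29, -9]
  [-9, -16, -15, -14, 0, -23]
  [31, 22, 8, 11, 40, 0]
D(6):
  [0, -7, -6, -5, 11, -14]
  [9, 0, 1, 2, 18, -7]
  [23, 14, 0, 3, 32, -6]
  [20, 11, -1, 0, 29, -9]
  [-9, -16, -15, -14, 0, -23]
  [31, 22, 8, 11, 40, 0]
Key observation: every diagonal entry stays at the unit through all rounds, so no improving cycle exists.
Answer: CONVERGES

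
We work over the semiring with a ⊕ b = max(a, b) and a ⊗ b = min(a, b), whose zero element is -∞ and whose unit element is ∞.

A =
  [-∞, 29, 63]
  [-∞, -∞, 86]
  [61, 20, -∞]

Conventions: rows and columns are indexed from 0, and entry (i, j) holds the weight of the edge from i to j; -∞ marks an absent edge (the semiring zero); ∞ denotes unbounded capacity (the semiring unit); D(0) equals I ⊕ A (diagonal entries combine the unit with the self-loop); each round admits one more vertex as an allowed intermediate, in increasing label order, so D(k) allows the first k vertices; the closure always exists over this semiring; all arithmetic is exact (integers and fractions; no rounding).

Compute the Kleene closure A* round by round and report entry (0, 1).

D(0):
  [∞, 29, 63]
  [-∞, ∞, 86]
  [61, 20, ∞]
D(1):
  [∞, 29, 63]
  [-∞, ∞, 86]
  [61, 29, ∞]
D(2):
  [∞, 29, 63]
  [-∞, ∞, 86]
  [61, 29, ∞]
D(3):
  [∞, 29, 63]
  [61, ∞, 86]
  [61, 29, ∞]
Answer: A*[0][1] = 29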